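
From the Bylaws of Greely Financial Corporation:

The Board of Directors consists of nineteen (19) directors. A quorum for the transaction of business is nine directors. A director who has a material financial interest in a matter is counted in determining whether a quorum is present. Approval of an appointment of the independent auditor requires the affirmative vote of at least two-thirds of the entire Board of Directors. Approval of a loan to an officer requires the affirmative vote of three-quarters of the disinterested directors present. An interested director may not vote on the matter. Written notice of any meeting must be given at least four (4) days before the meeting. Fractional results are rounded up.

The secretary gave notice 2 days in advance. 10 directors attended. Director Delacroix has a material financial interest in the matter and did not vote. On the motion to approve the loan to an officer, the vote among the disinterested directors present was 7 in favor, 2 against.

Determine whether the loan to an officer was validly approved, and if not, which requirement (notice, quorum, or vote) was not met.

Notice: 2 days given; 4 required (2 < 4). Not satisfied.
Quorum: 10 present (interested directors count toward quorum); quorum is 9. Satisfied.
Vote: the loan to an officer requires three-fourths of the disinterested directors present (10 − 1 = 9). 3/4 of 9 = 6.75, rounded up to 7, so 7 affirmative votes are needed; 7 voted in favor. Satisfied.

Invalid — notice requirement not satisfied.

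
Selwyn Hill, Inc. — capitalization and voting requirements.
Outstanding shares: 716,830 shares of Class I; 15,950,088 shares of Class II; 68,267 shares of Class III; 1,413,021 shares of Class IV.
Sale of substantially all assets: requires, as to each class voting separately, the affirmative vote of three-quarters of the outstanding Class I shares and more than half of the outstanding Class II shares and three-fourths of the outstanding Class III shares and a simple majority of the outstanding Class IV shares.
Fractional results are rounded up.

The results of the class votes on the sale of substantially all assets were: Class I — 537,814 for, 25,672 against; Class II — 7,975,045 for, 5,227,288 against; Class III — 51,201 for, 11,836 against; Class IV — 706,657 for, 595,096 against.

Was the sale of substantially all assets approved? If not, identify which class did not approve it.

Class I: 3/4 of 716830 = 537622.50, rounded up to 537623; 537,623 required, 537,814 in favor — approved.
Class II: a majority of 15950088 is 7975045; 7,975,045 required, 7,975,045 in favor — approved.
Class III: 3/4 of 68267 = 51200.25, rounded up to 51201; 51,201 required, 51,201 in favor — approved.
Class IV: a majority of 1413021 is 706511; 706,511 required, 706,657 in favor — approved.

Approved — every class gave the required vote.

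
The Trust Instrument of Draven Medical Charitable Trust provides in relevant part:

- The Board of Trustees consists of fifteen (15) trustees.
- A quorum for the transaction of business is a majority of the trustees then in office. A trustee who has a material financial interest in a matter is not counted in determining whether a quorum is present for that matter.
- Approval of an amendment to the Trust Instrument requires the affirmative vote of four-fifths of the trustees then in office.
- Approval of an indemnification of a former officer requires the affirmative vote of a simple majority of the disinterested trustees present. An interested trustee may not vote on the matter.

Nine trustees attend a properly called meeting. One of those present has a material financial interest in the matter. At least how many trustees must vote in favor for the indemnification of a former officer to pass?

5

The indemnification of a former officer requires a majority of the disinterested trustees present (9 − 1 = 8).
A majority of 8 is 5.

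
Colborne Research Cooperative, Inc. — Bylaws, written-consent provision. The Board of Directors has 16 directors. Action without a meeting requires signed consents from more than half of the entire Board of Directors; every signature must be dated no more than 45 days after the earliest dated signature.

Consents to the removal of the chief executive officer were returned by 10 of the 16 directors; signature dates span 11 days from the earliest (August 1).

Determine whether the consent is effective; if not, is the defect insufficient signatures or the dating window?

Effective — both the signature and dating-window requirements are satisfied.

Signatures required: more than half of 16 — a majority of 16 is 9, so 9 needed; 10 signed. Sufficient.
Dating window: the latest signature is 11 days after the earliest; the limit is 45 days. Within the window.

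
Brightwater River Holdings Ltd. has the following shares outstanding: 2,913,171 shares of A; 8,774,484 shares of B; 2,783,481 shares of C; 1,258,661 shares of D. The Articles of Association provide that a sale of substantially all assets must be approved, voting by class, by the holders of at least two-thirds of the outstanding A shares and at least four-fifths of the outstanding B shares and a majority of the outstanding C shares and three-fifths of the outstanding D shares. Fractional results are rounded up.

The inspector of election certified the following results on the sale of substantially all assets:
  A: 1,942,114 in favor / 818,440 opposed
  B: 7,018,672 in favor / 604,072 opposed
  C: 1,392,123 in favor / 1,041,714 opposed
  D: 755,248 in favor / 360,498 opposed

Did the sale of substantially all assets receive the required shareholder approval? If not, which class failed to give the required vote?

Not approved — the B shares did not give the required vote.

A: 2/3 of 2913171 = 1942114; 1,942,114 required, 1,942,114 in favor — approved.
B: 4/5 of 8774484 = 7019587.20, rounded up to 7019588; 7,019,588 required, 7,018,672 in favor — not approved.
C: a majority of 2783481 is 1391741; 1,391,741 required, 1,392,123 in favor — approved.
D: 3/5 of 1258661 = 755196.60, rounded up to 755197; 755,197 required, 755,248 in favor — approved.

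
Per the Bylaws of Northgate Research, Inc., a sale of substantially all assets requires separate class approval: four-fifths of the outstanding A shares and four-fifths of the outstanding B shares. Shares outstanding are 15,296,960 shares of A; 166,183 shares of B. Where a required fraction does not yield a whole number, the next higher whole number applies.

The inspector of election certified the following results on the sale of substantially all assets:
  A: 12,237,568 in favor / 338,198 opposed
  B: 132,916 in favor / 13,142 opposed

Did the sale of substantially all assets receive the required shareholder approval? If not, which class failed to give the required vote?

A: 4/5 of 15296960 = 12237568; 12,237,568 required, 12,237,568 in favor — approved.
B: 4/5 of 166183 = 132946.40, rounded up to 132947; 132,947 required, 132,916 in favor — not approved.

Not approved — the B shares did not give the required vote.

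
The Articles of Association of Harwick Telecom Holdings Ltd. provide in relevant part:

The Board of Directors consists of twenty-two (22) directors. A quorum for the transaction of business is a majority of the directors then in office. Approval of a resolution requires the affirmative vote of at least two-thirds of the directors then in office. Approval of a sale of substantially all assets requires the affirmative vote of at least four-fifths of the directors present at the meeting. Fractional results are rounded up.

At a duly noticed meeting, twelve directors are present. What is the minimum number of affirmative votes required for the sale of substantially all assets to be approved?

The sale of substantially all assets requires four-fifths of the directors present (12).
4/5 of 12 = 9.60, rounded up to 10.

10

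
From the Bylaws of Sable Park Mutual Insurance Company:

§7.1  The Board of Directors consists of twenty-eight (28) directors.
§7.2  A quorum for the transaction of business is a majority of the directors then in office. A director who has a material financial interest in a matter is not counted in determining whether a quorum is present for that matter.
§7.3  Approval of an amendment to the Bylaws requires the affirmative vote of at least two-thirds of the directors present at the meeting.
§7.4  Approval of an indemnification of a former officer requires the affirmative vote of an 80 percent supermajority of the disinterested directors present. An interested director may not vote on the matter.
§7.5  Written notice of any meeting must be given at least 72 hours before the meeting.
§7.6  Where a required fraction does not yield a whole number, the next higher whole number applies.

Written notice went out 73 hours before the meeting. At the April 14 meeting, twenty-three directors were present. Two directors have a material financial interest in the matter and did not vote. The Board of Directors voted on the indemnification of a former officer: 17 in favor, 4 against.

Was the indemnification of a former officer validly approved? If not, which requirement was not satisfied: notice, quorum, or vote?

Notice: 73 hours given; 72 required (73 ≥ 72). Satisfied.
Quorum: 23 present, but the 2 interested directors do not count, leaving 21. Quorum is 15. Satisfied.
Vote: the indemnification of a former officer requires four-fifths of the disinterested directors present (23 − 2 = 21). 4/5 of 21 = 16.80, rounded up to 17, so 17 affirmative votes are needed; 17 voted in favor. Satisfied.

Valid — all requirements satisfied.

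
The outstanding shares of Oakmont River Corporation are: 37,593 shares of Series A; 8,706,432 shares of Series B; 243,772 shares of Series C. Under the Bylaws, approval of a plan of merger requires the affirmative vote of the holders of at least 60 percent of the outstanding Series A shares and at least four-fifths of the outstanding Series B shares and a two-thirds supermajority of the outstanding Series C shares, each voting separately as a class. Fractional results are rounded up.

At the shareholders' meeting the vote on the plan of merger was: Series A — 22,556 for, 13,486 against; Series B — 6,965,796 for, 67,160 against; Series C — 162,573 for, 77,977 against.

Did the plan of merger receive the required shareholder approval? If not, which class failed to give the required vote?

Approved — every class gave the required vote.

Series A: 3/5 of 37593 = 22555.80, rounded up to 22556; 22,556 required, 22,556 in favor — approved.
Series B: 4/5 of 8706432 = 6965145.60, rounded up to 6965146; 6,965,146 required, 6,965,796 in favor — approved.
Series C: 2/3 of 243772 = 162514.67, rounded up to 162515; 162,515 required, 162,573 in favor — approved.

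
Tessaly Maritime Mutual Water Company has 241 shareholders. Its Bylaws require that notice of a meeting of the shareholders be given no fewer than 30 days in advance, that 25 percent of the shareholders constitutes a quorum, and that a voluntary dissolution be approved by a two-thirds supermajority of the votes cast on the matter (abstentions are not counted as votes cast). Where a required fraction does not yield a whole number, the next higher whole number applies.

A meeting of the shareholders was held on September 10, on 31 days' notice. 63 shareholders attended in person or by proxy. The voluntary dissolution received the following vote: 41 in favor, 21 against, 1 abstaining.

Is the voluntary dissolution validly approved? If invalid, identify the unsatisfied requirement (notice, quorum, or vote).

Notice: 31 days given; 30 required. Satisfied.
Quorum: 25% of 241 = 60.25, rounded up to 61; 63 present. Satisfied.
Vote: requires two-thirds of the votes cast (63 − 1 abstaining = 62); 2/3 of 62 = 41.33, rounded up to 42, so 42 needed; 41 in favor. Not satisfied.

Invalid — vote requirement not satisfied.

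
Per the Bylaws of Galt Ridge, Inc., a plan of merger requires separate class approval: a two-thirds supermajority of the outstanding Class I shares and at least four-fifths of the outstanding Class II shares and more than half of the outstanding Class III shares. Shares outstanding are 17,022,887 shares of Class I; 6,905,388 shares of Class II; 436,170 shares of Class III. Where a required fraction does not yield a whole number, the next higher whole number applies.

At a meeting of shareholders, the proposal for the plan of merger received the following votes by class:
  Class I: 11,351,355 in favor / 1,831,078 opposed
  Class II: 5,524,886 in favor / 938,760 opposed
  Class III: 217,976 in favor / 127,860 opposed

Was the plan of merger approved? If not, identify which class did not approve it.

Not approved — the Class III shares did not give the required vote.

Class I: 2/3 of 17022887 = 11348591.33, rounded up to 11348592; 11,348,592 required, 11,351,355 in favor — approved.
Class II: 4/5 of 6905388 = 5524310.40, rounded up to 5524311; 5,524,311 required, 5,524,886 in favor — approved.
Class III: a majority of 436170 is 218086; 218,086 required, 217,976 in favor — not approved.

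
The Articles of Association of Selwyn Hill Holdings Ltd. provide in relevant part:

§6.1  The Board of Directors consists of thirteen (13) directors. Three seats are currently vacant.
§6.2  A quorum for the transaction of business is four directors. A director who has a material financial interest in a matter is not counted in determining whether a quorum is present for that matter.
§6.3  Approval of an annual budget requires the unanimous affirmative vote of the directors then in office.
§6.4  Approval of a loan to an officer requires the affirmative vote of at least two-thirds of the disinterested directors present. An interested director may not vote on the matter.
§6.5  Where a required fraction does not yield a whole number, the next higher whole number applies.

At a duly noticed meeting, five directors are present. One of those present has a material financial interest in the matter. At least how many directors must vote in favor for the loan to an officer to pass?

3

The loan to an officer requires two-thirds of the disinterested directors present (5 − 1 = 4).
2/3 of 4 = 2.67, rounded up to 3.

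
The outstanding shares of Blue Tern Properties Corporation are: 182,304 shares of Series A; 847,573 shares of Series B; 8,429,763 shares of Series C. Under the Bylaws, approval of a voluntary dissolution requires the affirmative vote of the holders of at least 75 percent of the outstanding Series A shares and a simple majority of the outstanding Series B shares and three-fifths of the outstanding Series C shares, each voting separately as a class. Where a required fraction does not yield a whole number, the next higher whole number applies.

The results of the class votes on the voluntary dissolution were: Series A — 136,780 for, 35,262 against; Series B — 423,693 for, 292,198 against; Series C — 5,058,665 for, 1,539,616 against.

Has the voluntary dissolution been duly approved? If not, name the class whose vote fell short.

Series A: 3/4 of 182304 = 136728; 136,728 required, 136,780 in favor — approved.
Series B: a majority of 847573 is 423787; 423,787 required, 423,693 in favor — not approved.
Series C: 3/5 of 8429763 = 5057857.80, rounded up to 5057858; 5,057,858 required, 5,058,665 in favor — approved.

Not approved — the Series B shares did not give the required vote.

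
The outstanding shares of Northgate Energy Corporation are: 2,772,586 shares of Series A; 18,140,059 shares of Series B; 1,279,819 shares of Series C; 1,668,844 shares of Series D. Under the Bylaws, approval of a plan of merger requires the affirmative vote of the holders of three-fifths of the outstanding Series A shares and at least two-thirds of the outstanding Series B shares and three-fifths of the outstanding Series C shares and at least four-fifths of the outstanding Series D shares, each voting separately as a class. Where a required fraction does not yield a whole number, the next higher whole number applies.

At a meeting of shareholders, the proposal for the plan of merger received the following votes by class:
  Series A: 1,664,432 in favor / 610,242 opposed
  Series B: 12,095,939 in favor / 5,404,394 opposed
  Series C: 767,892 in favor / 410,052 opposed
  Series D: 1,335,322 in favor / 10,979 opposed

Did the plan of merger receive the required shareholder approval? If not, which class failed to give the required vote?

Approved — every class gave the required vote.

Series A: 3/5 of 2772586 = 1663551.60, rounded up to 1663552; 1,663,552 required, 1,664,432 in favor — approved.
Series B: 2/3 of 18140059 = 12093372.67, rounded up to 12093373; 12,093,373 required, 12,095,939 in favor — approved.
Series C: 3/5 of 1279819 = 767891.40, rounded up to 767892; 767,892 required, 767,892 in favor — approved.
Series D: 4/5 of 1668844 = 1335075.20, rounded up to 1335076; 1,335,076 required, 1,335,322 in favor — approved.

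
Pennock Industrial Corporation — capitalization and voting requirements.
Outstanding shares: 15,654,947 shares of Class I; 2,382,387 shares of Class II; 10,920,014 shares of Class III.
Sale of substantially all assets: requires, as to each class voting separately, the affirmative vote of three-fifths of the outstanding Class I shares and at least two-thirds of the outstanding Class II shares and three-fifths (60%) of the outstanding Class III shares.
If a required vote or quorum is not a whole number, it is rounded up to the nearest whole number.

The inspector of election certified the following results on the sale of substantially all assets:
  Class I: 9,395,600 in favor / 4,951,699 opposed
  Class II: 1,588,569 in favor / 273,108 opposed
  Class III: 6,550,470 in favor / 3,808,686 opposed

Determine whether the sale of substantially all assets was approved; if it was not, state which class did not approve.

Class I: 3/5 of 15654947 = 9392968.20, rounded up to 9392969; 9,392,969 required, 9,395,600 in favor — approved.
Class II: 2/3 of 2382387 = 1588258; 1,588,258 required, 1,588,569 in favor — approved.
Class III: 3/5 of 10920014 = 6552008.40, rounded up to 6552009; 6,552,009 required, 6,550,470 in favor — not approved.

Not approved — the Class III shares did not give the required vote.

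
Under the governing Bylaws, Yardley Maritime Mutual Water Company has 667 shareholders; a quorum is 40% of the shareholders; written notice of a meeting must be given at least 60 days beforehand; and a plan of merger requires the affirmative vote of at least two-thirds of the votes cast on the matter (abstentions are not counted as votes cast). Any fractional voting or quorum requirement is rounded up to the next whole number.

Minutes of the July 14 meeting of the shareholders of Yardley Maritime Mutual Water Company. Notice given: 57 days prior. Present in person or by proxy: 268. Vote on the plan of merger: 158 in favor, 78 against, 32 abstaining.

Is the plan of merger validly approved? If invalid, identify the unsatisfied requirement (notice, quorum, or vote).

Invalid — notice requirement not satisfied.

Notice: 57 days given; 60 required. Not satisfied.
Quorum: 40% of 667 = 266.80, rounded up to 267; 268 present. Satisfied.
Vote: requires two-thirds of the votes cast (268 − 32 abstaining = 236); 2/3 of 236 = 157.33, rounded up to 158, so 158 needed; 158 in favor. Satisfied.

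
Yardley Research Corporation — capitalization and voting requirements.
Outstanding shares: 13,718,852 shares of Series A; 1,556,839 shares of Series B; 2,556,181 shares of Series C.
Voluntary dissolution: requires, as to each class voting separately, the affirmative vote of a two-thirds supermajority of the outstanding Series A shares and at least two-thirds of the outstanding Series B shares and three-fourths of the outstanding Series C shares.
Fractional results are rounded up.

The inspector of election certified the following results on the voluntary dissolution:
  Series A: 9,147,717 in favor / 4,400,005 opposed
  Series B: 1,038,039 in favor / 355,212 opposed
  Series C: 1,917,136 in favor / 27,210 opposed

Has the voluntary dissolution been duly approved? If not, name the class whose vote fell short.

Series A: 2/3 of 13718852 = 9145901.33, rounded up to 9145902; 9,145,902 required, 9,147,717 in favor — approved.
Series B: 2/3 of 1556839 = 1037892.67, rounded up to 1037893; 1,037,893 required, 1,038,039 in favor — approved.
Series C: 3/4 of 2556181 = 1917135.75, rounded up to 1917136; 1,917,136 required, 1,917,136 in favor — approved.

Approved — every class gave the required vote.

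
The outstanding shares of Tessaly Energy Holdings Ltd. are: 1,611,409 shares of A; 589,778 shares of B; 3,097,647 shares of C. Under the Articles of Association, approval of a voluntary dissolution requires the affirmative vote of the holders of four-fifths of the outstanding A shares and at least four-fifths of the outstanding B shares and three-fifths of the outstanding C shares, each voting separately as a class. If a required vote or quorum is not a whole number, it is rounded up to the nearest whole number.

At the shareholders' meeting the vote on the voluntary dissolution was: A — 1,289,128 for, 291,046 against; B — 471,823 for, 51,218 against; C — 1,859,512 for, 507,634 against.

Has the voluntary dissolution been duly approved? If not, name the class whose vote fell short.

A: 4/5 of 1611409 = 1289127.20, rounded up to 1289128; 1,289,128 required, 1,289,128 in favor — approved.
B: 4/5 of 589778 = 471822.40, rounded up to 471823; 471,823 required, 471,823 in favor — approved.
C: 3/5 of 3097647 = 1858588.20, rounded up to 1858589; 1,858,589 required, 1,859,512 in favor — approved.

Approved — every class gave the required vote.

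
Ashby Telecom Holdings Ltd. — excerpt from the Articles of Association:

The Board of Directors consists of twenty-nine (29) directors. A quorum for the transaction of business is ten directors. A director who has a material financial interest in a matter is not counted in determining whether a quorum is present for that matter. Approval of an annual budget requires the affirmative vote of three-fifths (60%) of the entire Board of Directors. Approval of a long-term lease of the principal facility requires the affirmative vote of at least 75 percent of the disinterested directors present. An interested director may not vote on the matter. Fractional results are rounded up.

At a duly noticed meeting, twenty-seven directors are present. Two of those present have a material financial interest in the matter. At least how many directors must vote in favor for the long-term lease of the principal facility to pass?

The long-term lease of the principal facility requires three-fourths of the disinterested directors present (27 − 2 = 25).
3/4 of 25 = 18.75, rounded up to 19.

19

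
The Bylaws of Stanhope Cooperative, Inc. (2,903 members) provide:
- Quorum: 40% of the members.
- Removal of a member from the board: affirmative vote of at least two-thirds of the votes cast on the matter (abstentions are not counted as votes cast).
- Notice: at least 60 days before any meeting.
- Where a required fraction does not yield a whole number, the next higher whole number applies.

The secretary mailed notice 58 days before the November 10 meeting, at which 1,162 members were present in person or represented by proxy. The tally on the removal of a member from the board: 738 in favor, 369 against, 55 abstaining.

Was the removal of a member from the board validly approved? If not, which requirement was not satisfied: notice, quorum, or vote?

Invalid — notice requirement not satisfied.

Notice: 58 days given; 60 required. Not satisfied.
Quorum: 40% of 2,903 = 1,161.20, rounded up to 1,162; 1,162 present. Satisfied.
Vote: requires two-thirds of the votes cast (1,162 − 55 abstaining = 1,107); 2/3 of 1107 = 738, so 738 needed; 738 in favor. Satisfied.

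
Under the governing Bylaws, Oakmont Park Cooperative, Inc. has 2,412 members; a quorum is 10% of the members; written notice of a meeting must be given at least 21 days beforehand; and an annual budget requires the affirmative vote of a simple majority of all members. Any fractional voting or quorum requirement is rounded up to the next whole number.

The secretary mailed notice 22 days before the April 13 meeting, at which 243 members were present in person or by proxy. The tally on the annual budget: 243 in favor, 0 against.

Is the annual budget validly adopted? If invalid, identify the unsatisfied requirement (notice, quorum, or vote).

Notice: 22 days given; 21 required. Satisfied.
Quorum: 10% of 2,412 = 241.20, rounded up to 242; 243 present. Satisfied.
Vote: requires a majority of all members (2,412); a majority of 2412 is 1207, so 1,207 needed; 243 in favor. Not satisfied.

Invalid — vote requirement not satisfied.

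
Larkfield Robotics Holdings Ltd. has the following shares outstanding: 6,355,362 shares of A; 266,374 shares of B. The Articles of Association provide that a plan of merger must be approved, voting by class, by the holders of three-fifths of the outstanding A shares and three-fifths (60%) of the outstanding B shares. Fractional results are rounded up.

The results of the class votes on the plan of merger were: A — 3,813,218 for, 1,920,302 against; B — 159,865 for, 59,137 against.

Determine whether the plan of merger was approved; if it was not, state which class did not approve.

Approved — every class gave the required vote.

A: 3/5 of 6355362 = 3813217.20, rounded up to 3813218; 3,813,218 required, 3,813,218 in favor — approved.
B: 3/5 of 266374 = 159824.40, rounded up to 159825; 159,825 required, 159,865 in favor — approved.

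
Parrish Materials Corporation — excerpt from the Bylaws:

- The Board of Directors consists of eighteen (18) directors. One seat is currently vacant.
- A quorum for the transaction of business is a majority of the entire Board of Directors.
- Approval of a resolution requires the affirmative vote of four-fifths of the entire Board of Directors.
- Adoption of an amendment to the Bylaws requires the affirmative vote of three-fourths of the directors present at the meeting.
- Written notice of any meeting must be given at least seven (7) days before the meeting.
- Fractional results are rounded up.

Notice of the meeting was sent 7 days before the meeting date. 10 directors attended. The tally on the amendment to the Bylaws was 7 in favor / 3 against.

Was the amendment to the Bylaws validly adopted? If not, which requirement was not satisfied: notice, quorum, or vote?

Invalid — vote requirement not satisfied.

Notice: 7 days given; 7 required (7 ≥ 7). Satisfied.
Quorum: 10 present; quorum is 10. Satisfied.
Vote: the amendment to the Bylaws requires three-fourths of the directors present (10). 3/4 of 10 = 7.50, rounded up to 8, so 8 affirmative votes are needed; 7 voted in favor. Not satisfied.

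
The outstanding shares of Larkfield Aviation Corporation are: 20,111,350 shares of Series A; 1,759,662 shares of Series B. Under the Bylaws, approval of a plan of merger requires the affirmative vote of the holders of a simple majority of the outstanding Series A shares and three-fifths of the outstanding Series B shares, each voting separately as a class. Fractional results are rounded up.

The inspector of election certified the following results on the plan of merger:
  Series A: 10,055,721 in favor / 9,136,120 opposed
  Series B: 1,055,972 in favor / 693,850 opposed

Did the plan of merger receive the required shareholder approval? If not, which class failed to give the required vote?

Approved — every class gave the required vote.

Series A: a majority of 20111350 is 10055676; 10,055,676 required, 10,055,721 in favor — approved.
Series B: 3/5 of 1759662 = 1055797.20, rounded up to 1055798; 1,055,798 required, 1,055,972 in favor — approved.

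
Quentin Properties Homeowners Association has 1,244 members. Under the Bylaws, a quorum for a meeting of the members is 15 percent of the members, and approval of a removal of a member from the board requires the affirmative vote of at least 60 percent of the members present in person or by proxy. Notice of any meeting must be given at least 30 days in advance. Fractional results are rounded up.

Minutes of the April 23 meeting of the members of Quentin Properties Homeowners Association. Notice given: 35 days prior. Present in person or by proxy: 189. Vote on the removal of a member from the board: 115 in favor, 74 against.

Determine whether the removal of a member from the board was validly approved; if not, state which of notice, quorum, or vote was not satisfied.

Valid — all requirements satisfied.

Notice: 35 days given; 30 required. Satisfied.
Quorum: 15% of 1,244 = 186.60, rounded up to 187; 189 present. Satisfied.
Vote: requires three-fifths of those present (189); 3/5 of 189 = 113.40, rounded up to 114, so 114 needed; 115 in favor. Satisfied.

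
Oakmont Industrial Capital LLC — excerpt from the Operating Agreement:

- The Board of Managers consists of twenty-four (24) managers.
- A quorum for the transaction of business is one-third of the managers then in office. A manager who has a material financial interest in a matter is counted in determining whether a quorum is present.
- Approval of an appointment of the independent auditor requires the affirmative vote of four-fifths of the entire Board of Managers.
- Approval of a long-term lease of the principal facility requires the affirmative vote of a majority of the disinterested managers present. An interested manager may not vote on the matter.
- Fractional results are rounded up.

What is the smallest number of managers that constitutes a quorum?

8

1/3 of 24 = 8.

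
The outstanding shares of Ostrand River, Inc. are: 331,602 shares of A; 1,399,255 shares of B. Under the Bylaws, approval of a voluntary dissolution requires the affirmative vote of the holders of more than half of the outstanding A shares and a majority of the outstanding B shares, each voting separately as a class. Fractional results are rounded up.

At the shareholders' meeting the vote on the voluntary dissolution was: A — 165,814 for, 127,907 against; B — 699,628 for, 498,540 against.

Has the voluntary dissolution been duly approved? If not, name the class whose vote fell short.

Approved — every class gave the required vote.

A: a majority of 331602 is 165802; 165,802 required, 165,814 in favor — approved.
B: a majority of 1399255 is 699628; 699,628 required, 699,628 in favor — approved.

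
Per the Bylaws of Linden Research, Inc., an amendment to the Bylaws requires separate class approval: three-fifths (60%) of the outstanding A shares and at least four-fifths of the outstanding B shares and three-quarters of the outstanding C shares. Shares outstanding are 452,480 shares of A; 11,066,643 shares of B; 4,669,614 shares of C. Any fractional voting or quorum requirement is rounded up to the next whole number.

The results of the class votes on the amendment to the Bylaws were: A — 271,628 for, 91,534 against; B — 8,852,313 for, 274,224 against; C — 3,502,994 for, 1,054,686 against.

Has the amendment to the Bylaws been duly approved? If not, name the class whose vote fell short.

A: 3/5 of 452480 = 271488; 271,488 required, 271,628 in favor — approved.
B: 4/5 of 11066643 = 8853314.40, rounded up to 8853315; 8,853,315 required, 8,852,313 in favor — not approved.
C: 3/4 of 4669614 = 3502210.50, rounded up to 3502211; 3,502,211 required, 3,502,994 in favor — approved.

Not approved — the B shares did not give the required vote.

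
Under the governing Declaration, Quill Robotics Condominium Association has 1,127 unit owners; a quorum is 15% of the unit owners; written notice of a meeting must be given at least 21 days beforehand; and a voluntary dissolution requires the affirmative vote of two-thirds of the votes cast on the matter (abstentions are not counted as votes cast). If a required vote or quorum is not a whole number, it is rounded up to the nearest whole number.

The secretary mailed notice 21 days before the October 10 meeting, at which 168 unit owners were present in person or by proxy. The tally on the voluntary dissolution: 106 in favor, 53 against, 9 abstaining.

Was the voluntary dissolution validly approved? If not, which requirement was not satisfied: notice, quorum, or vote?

Invalid — quorum requirement not satisfied.

Notice: 21 days given; 21 required. Satisfied.
Quorum: 15% of 1,127 = 169.05, rounded up to 170; 168 present. Not satisfied.
Vote: requires two-thirds of the votes cast (168 − 9 abstaining = 159); 2/3 of 159 = 106, so 106 needed; 106 in favor. Satisfied.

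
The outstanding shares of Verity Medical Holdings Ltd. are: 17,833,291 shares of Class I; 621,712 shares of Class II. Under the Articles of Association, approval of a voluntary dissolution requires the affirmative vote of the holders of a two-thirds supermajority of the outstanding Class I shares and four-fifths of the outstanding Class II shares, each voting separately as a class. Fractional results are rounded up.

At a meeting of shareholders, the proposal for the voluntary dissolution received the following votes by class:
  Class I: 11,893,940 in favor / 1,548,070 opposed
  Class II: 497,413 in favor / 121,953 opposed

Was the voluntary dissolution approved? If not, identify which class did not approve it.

Class I: 2/3 of 17833291 = 11888860.67, rounded up to 11888861; 11,888,861 required, 11,893,940 in favor — approved.
Class II: 4/5 of 621712 = 497369.60, rounded up to 497370; 497,370 required, 497,413 in favor — approved.

Approved — every class gave the required vote.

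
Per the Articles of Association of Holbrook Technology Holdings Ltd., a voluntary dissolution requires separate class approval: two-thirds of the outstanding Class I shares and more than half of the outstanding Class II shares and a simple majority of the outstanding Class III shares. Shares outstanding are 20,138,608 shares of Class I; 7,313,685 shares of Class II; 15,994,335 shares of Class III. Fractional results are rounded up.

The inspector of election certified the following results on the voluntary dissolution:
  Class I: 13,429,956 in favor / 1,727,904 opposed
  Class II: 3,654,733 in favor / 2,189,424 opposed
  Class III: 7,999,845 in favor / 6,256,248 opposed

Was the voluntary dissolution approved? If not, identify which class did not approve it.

Class I: 2/3 of 20138608 = 13425738.67, rounded up to 13425739; 13,425,739 required, 13,429,956 in favor — approved.
Class II: a majority of 7313685 is 3656843; 3,656,843 required, 3,654,733 in favor — not approved.
Class III: a majority of 15994335 is 7997168; 7,997,168 required, 7,999,845 in favor — approved.

Not approved — the Class II shares did not give the required vote.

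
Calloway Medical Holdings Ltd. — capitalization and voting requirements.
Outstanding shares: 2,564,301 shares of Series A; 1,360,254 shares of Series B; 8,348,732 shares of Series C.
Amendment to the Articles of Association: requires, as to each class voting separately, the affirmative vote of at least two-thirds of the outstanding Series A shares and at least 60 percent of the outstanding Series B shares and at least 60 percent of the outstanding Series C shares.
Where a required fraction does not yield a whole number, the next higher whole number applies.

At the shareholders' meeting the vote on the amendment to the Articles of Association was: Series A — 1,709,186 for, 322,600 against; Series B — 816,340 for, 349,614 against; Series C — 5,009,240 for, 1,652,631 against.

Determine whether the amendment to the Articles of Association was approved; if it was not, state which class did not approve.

Not approved — the Series A shares did not give the required vote.

Series A: 2/3 of 2564301 = 1709534; 1,709,534 required, 1,709,186 in favor — not approved.
Series B: 3/5 of 1360254 = 816152.40, rounded up to 816153; 816,153 required, 816,340 in favor — approved.
Series C: 3/5 of 8348732 = 5009239.20, rounded up to 5009240; 5,009,240 required, 5,009,240 in favor — approved.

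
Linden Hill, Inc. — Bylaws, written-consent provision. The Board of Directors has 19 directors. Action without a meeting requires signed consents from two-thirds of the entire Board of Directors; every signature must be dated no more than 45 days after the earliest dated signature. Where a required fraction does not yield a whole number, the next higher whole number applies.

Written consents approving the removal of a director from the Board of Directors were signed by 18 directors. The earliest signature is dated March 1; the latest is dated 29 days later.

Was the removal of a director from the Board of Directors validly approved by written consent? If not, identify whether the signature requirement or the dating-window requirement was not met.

Signatures required: two-thirds of 19 — 2/3 of 19 = 12.67, rounded up to 13, so 13 needed; 18 signed. Sufficient.
Dating window: the latest signature is 29 days after the earliest; the limit is 45 days. Within the window.

Effective — both the signature and dating-window requirements are satisfied.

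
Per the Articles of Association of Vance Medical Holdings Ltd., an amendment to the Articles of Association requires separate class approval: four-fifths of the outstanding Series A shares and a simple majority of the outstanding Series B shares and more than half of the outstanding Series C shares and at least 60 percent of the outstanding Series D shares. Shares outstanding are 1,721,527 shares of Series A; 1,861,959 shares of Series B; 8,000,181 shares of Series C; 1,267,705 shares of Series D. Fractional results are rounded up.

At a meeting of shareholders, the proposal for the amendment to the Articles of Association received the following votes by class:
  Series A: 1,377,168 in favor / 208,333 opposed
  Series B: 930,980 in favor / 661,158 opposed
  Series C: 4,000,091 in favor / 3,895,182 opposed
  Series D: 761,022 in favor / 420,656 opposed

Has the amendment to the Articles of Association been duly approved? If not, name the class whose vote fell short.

Series A: 4/5 of 1721527 = 1377221.60, rounded up to 1377222; 1,377,222 required, 1,377,168 in favor — not approved.
Series B: a majority of 1861959 is 930980; 930,980 required, 930,980 in favor — approved.
Series C: a majority of 8000181 is 4000091; 4,000,091 required, 4,000,091 in favor — approved.
Series D: 3/5 of 1267705 = 760623; 760,623 required, 761,022 in favor — approved.

Not approved — the Series A shares did not give the required vote.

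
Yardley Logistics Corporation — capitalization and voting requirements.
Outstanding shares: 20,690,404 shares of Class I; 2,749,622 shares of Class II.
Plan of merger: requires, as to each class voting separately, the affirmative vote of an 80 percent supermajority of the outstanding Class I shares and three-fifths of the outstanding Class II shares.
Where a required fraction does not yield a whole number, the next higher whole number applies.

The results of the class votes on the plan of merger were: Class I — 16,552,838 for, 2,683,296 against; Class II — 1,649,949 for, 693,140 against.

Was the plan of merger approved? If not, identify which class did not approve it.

Approved — every class gave the required vote.

Class I: 4/5 of 20690404 = 16552323.20, rounded up to 16552324; 16,552,324 required, 16,552,838 in favor — approved.
Class II: 3/5 of 2749622 = 1649773.20, rounded up to 1649774; 1,649,774 required, 1,649,949 in favor — approved.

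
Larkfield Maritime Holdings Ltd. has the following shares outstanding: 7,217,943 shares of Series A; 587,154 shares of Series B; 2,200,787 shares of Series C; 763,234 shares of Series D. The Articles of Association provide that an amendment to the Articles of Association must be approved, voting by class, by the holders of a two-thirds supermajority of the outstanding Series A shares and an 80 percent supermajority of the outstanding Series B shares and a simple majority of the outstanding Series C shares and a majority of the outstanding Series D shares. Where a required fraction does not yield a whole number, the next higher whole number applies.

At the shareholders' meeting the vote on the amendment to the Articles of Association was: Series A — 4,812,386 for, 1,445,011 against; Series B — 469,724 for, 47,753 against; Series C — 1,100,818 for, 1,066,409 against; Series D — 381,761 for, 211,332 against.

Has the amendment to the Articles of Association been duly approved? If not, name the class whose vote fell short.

Series A: 2/3 of 7217943 = 4811962; 4,811,962 required, 4,812,386 in favor — approved.
Series B: 4/5 of 587154 = 469723.20, rounded up to 469724; 469,724 required, 469,724 in favor — approved.
Series C: a majority of 2200787 is 1100394; 1,100,394 required, 1,100,818 in favor — approved.
Series D: a majority of 763234 is 381618; 381,618 required, 381,761 in favor — approved.

Approved — every class gave the required vote.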